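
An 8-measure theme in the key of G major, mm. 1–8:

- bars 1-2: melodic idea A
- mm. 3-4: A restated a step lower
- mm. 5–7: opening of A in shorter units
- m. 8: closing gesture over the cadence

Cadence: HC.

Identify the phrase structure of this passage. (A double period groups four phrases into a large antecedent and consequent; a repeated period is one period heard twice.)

sentence

Basic idea (bars 1-2) + its repetition (bars 3–4) form the presentation; fragmentation and cadence (mm. 5–8) form the continuation — the 8-bar whole is a sentence.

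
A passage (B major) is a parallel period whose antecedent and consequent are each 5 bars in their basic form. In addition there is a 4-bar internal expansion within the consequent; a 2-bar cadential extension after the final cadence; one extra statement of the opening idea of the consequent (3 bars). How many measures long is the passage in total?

19 measures

Basic parallel period: 5 + 5 = 10 bars.
10 (basic form) + 4 (internal expansion) + 2 (cadential extension) + 3 (extra statement) = 19.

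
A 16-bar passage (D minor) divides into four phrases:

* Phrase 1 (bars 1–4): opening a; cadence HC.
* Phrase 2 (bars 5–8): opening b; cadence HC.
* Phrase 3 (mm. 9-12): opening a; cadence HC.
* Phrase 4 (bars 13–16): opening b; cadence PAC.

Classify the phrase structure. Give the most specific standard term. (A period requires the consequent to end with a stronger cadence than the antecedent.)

Four phrases in two halves: the first half (bars 1-8) ends with a half cadence, the second (measures 9–16) with a perfect authentic cadence — a large antecedent–consequent pair, i.e. a double period.
Phrase 3 begins with the same material as phrase 1, making it parallel.

parallel double period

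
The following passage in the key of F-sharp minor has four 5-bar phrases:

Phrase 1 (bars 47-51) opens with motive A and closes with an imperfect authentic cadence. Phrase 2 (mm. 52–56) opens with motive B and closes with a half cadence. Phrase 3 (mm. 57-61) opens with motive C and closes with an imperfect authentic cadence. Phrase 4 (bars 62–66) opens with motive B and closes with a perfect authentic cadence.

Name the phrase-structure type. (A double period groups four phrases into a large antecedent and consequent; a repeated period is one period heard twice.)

Four phrases in two halves: the first half (measures 47–56) ends with a half cadence, the second (mm. 57-66) with a perfect authentic cadence — a large antecedent–consequent pair, i.e. a double period.
Phrase 3 begins with different material from phrase 1, making it contrasting.

contrasting double period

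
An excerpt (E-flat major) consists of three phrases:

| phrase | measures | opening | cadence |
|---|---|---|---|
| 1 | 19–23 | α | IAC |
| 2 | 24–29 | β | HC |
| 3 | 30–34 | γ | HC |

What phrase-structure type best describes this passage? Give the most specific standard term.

phrase group

The final phrase closes with a half cadence, which is not stronger than the preceding half cadence; the 3 phrases lack an overall antecedent–consequent design and so form a phrase group.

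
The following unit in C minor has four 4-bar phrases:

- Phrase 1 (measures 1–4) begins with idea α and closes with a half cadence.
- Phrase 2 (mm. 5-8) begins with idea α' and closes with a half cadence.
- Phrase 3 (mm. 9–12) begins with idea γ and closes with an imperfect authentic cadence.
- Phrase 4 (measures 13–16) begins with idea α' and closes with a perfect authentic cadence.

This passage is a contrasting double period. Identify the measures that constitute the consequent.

In a double period the four phrases pair into a large antecedent (phrases 1–2, ending half cadence) and a large consequent (phrases 3–4, ending perfect authentic cadence). The consequent spans bars 9–16.

measures 9–16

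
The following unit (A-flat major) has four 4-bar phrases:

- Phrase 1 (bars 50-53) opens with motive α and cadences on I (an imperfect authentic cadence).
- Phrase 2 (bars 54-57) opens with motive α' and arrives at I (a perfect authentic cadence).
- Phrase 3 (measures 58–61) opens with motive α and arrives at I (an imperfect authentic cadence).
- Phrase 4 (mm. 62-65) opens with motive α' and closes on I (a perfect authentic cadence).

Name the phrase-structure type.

The cadence pattern IAC–PAC–IAC–PAC is weak–strong twice, and phrases 3–4 restate phrases 1–2: a period heard twice, not a double period (which would end weakly at phrase 2).

repeated period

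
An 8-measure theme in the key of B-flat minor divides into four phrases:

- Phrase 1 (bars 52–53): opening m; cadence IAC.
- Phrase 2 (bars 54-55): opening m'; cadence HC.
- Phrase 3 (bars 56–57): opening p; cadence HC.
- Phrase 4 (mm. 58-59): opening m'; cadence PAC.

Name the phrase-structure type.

contrasting double period

Four phrases in two halves: the first half (mm. 52–55) ends with a half cadence, the second (measures 56–59) with a perfect authentic cadence — a large antecedent–consequent pair, i.e. a double period.
Phrase 3 begins with different material from phrase 1, making it contrasting.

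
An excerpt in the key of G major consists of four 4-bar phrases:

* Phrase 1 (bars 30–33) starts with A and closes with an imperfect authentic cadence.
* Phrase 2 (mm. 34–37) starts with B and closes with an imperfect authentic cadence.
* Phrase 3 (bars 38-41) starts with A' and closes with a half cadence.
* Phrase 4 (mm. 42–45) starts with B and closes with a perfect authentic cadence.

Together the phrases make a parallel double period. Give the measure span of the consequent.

measures 38–45

In a double period the first pair of phrases (ending imperfect authentic cadence) is the large antecedent and the second pair (ending perfect authentic cadence) is the large consequent; the consequent is measures 38–45.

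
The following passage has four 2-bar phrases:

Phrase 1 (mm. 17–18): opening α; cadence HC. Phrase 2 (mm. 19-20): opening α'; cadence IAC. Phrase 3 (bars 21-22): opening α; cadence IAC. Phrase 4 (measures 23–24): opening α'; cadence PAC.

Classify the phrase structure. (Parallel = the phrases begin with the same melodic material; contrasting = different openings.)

Four phrases in two halves: the first half (mm. 17-20) ends with an imperfect authentic cadence, the second (mm. 21–24) with a perfect authentic cadence — a large antecedent–consequent pair, i.e. a double period.
Phrase 3 begins with the same material as phrase 1, making it parallel.

parallel double period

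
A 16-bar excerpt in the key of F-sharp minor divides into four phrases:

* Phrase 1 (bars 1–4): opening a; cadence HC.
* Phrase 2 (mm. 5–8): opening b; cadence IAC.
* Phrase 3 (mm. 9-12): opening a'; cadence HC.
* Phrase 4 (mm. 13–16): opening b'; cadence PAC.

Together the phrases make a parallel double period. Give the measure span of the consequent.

measures 9–16

In a double period the first pair of phrases (ending imperfect authentic cadence) is the large antecedent and the second pair (ending perfect authentic cadence) is the large consequent; the consequent is measures 9–16.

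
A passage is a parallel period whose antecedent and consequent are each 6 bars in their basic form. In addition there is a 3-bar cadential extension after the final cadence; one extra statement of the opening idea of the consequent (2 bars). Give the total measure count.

Basic parallel period: 6 + 6 = 12 bars.
12 (basic form) + 3 (cadential extension) + 2 (extra statement) = 17.

17 measures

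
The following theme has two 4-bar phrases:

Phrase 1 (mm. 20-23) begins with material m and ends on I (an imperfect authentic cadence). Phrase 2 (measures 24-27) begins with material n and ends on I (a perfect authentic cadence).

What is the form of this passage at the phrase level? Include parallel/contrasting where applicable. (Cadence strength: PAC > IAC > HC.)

Phrase 1 ends with an imperfect authentic cadence (weaker) and phrase 2 with a perfect authentic cadence (stronger): antecedent + consequent = a period.
The two phrases open with different material (m / n), so the period is contrasting.

contrasting period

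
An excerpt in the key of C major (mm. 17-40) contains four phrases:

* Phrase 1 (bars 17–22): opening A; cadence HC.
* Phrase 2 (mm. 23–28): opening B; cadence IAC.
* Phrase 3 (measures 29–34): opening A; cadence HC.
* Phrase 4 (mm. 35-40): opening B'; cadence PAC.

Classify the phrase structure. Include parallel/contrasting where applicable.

parallel double period

Four phrases in two halves: the first half (measures 17–28) ends with an imperfect authentic cadence, the second (mm. 29–40) with a perfect authentic cadence — a large antecedent–consequent pair, i.e. a double period.
Phrase 3 begins with the same material as phrase 1, making it parallel.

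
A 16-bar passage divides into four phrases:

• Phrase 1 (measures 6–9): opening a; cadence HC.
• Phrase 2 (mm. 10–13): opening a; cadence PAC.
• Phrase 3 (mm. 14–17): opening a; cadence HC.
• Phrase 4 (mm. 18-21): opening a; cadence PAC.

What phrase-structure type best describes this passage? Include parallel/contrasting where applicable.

The cadence pattern HC–PAC–HC–PAC is weak–strong twice, and phrases 3–4 restate phrases 1–2: a period heard twice, not a double period (which would end weakly at phrase 2).

repeated period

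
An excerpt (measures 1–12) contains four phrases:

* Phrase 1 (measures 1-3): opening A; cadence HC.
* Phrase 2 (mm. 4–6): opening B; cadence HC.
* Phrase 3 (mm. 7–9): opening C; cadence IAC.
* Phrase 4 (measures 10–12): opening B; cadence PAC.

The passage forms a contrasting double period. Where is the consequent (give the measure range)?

measures 7–12

In a double period the four phrases pair into a large antecedent (phrases 1–2, ending half cadence) and a large consequent (phrases 3–4, ending perfect authentic cadence). The consequent spans mm. 7-12.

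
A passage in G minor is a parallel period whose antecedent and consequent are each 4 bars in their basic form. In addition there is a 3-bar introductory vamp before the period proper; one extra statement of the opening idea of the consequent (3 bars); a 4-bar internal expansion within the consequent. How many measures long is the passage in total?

Basic parallel period: 4 + 4 = 8 bars.
8 (basic form) + 3 (introduction) + 3 (extra statement) + 4 (internal expansion) = 18.

18 measures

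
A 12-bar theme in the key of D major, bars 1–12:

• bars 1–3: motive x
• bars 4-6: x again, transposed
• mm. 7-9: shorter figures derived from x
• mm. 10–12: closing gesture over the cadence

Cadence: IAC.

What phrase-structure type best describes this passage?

Basic idea (measures 1-3) + its repetition (bars 4–6) form the presentation; fragmentation and cadence (measures 7–12) form the continuation — the 12-bar whole is a sentence.

sentence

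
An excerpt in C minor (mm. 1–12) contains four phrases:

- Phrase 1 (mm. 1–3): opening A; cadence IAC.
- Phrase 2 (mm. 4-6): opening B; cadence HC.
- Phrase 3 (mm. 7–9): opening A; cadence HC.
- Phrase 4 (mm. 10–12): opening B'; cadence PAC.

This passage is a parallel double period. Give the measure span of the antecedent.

In a double period the four phrases pair into a large antecedent (phrases 1–2, ending half cadence) and a large consequent (phrases 3–4, ending perfect authentic cadence). The antecedent spans mm. 1–6.

measures 1–6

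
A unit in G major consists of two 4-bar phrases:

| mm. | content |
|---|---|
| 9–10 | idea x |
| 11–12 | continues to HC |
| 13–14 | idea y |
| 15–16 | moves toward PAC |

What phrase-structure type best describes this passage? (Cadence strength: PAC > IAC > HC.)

contrasting period

Phrase 1 ends with a half cadence (weaker) and phrase 2 with a perfect authentic cadence (stronger): antecedent + consequent = a period.
The two phrases open with different material (x / y), so the period is contrasting.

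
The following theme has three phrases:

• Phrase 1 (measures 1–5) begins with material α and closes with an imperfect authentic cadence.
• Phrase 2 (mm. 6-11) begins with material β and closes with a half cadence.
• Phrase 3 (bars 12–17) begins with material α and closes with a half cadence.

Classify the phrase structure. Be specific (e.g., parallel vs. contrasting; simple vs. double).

phrase group

The final phrase closes with a half cadence, which is not stronger than the preceding half cadence; the 3 phrases lack an overall antecedent–consequent design and so form a phrase group.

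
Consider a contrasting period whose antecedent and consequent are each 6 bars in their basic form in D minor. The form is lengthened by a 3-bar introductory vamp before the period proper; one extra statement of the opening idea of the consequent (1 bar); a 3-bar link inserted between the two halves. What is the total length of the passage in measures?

19 measures

Basic contrasting period: 6 + 6 = 12 bars.
12 (basic form) + 3 (introduction) + 1 (extra statement) + 3 (link) = 19.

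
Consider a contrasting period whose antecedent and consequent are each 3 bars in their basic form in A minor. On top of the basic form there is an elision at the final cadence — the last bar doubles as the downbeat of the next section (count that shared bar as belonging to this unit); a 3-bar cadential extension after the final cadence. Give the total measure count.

Basic contrasting period: 3 + 3 = 6 bars.
6 (basic form) + 3 (cadential extension) = 9.
The elision shares a bar with the next section but does not change this unit's count.

9 measures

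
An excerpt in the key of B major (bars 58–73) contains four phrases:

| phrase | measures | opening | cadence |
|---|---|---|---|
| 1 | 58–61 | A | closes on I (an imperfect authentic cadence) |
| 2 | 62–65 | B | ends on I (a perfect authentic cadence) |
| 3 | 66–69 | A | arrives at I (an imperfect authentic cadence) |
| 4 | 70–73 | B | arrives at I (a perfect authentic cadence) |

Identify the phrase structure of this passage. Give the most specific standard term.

The cadence pattern IAC–PAC–IAC–PAC is weak–strong twice, and phrases 3–4 restate phrases 1–2: a period heard twice, not a double period (which would end weakly at phrase 2).

repeated period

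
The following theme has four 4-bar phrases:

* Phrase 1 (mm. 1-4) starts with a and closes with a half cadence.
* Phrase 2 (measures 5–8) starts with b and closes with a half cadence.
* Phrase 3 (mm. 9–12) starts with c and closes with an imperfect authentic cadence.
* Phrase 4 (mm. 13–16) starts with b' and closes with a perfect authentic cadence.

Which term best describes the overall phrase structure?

contrasting double period

Four phrases in two halves: the first half (mm. 1-8) ends with a half cadence, the second (mm. 9–16) with a perfect authentic cadence — a large antecedent–consequent pair, i.e. a double period.
Phrase 3 begins with different material from phrase 1, making it contrasting.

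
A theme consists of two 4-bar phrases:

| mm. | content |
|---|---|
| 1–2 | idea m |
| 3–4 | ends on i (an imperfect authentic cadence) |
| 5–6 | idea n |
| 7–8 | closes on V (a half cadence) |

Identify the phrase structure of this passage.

The second phrase closes with a half cadence, which is not stronger than the first phrase's imperfect authentic cadence; without a weak→strong cadential pair there is no antecedent–consequent relationship, so this is a phrase group rather than a period.

phrase group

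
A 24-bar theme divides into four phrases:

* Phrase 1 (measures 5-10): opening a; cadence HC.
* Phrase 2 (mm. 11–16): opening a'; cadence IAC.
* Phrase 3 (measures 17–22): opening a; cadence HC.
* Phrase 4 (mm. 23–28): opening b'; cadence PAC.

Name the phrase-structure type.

parallel double period

Four phrases in two halves: the first half (mm. 5-16) ends with an imperfect authentic cadence, the second (measures 17–28) with a perfect authentic cadence — a large antecedent–consequent pair, i.e. a double period.
Phrase 3 begins with the same material as phrase 1, making it parallel.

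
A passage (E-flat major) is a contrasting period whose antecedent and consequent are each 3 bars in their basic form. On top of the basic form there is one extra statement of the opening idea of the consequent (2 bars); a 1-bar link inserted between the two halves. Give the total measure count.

9 measures

Basic contrasting period: 3 + 3 = 6 bars.
6 (basic form) + 2 (extra statement) + 1 (link) = 9.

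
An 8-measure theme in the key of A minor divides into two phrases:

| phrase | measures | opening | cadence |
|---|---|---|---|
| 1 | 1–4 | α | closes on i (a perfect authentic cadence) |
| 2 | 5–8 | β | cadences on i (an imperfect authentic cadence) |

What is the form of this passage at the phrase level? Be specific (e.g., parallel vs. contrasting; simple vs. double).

phrase group

The second phrase closes with an imperfect authentic cadence, which is not stronger than the first phrase's perfect authentic cadence; without a weak→strong cadential pair there is no antecedent–consequent relationship, so this is a phrase group rather than a period.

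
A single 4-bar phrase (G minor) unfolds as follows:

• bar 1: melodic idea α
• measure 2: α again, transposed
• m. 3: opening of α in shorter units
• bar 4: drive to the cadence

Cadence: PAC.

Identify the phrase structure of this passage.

sentence

Basic idea (m. 1) + its repetition (m. 2) form the presentation; fragmentation and cadence (mm. 3–4) form the continuation — the 4-bar whole is a sentence.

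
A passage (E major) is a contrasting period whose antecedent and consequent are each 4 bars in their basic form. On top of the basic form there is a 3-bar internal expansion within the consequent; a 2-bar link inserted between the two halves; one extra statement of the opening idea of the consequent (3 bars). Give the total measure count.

16 measures

Basic contrasting period: 4 + 4 = 8 bars.
8 (basic form) + 3 (internal expansion) + 2 (link) + 3 (extra statement) = 16.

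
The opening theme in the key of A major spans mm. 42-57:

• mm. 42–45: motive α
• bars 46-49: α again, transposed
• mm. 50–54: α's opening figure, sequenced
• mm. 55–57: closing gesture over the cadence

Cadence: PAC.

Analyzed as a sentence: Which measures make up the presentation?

The presentation of a sentence is the basic idea (bars 42-45) plus its repetition (mm. 46–49); the presentation is therefore bars 42–49.

measures 42–49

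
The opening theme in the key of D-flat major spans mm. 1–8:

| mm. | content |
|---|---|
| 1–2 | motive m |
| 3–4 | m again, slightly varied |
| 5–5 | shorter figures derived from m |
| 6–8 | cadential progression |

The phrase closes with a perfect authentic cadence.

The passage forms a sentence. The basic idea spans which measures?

measures 1–2

The presentation of a sentence is the basic idea (bars 1–2) plus its repetition (measures 3-4); the basic idea is therefore bars 1-2.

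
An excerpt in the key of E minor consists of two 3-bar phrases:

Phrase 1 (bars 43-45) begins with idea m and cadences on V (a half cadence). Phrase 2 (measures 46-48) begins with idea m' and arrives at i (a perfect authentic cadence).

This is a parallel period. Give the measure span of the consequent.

measures 46–48

The phrase ending with the weaker cadence (half cadence) is the antecedent; the one ending more conclusively (perfect authentic cadence) is the consequent. The consequent is measures 46–48.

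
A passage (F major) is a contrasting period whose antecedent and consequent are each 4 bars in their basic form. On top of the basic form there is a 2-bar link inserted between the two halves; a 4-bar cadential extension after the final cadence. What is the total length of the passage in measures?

14 measures

Basic contrasting period: 4 + 4 = 8 bars.
8 (basic form) + 2 (link) + 4 (cadential extension) = 14.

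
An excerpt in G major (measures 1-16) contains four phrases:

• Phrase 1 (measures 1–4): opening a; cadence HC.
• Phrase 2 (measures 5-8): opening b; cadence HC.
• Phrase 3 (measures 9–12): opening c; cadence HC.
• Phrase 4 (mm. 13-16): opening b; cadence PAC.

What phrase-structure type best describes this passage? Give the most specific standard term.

contrasting double period

Four phrases in two halves: the first half (measures 1–8) ends with a half cadence, the second (measures 9–16) with a perfect authentic cadence — a large antecedent–consequent pair, i.e. a double period.
Phrase 3 begins with different material from phrase 1, making it contrasting.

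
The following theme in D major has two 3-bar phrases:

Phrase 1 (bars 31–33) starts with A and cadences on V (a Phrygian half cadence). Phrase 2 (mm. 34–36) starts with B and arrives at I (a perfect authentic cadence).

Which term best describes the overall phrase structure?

Phrase 1 ends with a Phrygian half cadence (weaker) and phrase 2 with a perfect authentic cadence (stronger): antecedent + consequent = a period.
The two phrases open with different material (A / B), so the period is contrasting.

contrasting period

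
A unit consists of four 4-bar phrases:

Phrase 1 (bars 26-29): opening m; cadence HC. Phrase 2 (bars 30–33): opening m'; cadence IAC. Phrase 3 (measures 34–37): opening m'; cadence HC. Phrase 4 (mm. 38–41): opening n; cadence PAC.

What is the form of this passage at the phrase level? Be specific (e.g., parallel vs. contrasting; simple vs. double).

parallel double period

Four phrases in two halves: the first half (bars 26–33) ends with an imperfect authentic cadence, the second (mm. 34-41) with a perfect authentic cadence — a large antecedent–consequent pair, i.e. a double period.
Phrase 3 begins with the same material as phrase 1, making it parallel.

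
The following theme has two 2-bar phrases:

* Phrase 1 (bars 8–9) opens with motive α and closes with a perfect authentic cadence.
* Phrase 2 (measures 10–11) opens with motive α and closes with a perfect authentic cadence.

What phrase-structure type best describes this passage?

repeated phrase

Both phrases have the same opening (α) and the same cadence (perfect authentic cadence): the second is a restatement, not a consequent, so this is a repeated phrase rather than a period.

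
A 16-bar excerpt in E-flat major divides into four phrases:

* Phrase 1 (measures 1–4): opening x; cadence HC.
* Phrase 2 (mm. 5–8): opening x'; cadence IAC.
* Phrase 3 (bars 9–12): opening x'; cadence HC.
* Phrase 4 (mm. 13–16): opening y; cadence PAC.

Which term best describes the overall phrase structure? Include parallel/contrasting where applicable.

parallel double period

Four phrases in two halves: the first half (bars 1-8) ends with an imperfect authentic cadence, the second (mm. 9-16) with a perfect authentic cadence — a large antecedent–consequent pair, i.e. a double period.
Phrase 3 begins with the same material as phrase 1, making it parallel.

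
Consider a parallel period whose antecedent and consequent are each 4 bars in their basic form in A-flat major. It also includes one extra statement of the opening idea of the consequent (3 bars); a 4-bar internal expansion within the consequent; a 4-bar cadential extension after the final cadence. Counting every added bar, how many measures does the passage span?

Basic parallel period: 4 + 4 = 8 bars.
8 (basic form) + 3 (extra statement) + 4 (internal expansion) + 4 (cadential extension) = 19.

19 measures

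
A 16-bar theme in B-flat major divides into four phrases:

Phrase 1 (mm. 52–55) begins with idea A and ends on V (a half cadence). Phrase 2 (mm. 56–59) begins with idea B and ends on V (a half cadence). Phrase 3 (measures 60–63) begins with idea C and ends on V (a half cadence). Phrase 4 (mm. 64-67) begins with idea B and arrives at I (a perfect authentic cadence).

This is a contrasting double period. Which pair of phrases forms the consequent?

In a double period the first pair of phrases (ending half cadence) is the large antecedent and the second pair (ending perfect authentic cadence) is the large consequent; the consequent is phrases 3 and 4.

phrases 3 and 4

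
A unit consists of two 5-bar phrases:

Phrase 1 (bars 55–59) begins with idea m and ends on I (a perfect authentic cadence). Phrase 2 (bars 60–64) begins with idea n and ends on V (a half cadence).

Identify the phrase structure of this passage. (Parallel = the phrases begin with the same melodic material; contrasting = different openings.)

The second phrase closes with a half cadence, which is not stronger than the first phrase's perfect authentic cadence; without a weak→strong cadential pair there is no antecedent–consequent relationship, so this is a phrase group rather than a period.

phrase group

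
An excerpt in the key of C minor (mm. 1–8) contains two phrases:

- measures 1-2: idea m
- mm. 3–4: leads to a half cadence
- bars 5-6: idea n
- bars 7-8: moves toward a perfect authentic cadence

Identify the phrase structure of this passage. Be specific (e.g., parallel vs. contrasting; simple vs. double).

Phrase 1 ends with a half cadence (weaker) and phrase 2 with a perfect authentic cadence (stronger): antecedent + consequent = a period.
The two phrases open with different material (m / n), so the period is contrasting.

contrasting period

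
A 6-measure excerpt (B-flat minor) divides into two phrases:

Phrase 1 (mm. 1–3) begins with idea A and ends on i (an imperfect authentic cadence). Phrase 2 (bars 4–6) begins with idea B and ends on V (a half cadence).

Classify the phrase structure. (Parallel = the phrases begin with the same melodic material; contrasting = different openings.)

The second phrase closes with a half cadence, which is not stronger than the first phrase's imperfect authentic cadence; without a weak→strong cadential pair there is no antecedent–consequent relationship, so this is a phrase group rather than a period.

phrase group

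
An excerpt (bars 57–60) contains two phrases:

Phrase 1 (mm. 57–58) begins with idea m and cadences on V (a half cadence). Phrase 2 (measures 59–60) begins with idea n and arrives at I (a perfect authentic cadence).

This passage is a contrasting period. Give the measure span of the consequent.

The antecedent is the phrase ending with the weaker cadence (half cadence, phrase 1) and the consequent the one ending more conclusively (perfect authentic cadence, phrase 2); the consequent is mm. 59-60.

measures 59–60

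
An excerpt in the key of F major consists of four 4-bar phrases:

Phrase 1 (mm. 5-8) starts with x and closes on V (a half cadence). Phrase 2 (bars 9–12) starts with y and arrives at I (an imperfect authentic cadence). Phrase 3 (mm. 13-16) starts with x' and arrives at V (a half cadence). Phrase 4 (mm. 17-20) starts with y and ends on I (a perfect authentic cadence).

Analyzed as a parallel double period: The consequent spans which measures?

In a double period the four phrases pair into a large antecedent (phrases 1–2, ending imperfect authentic cadence) and a large consequent (phrases 3–4, ending perfect authentic cadence). The consequent spans mm. 13–20.

measures 13–20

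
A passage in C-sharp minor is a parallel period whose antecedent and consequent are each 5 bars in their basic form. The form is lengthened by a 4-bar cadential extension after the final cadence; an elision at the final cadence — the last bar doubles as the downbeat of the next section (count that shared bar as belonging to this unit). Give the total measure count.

Basic parallel period: 5 + 5 = 10 bars.
10 (basic form) + 4 (cadential extension) = 14.
The elision shares a bar with the next section but does not change this unit's count.

14 measures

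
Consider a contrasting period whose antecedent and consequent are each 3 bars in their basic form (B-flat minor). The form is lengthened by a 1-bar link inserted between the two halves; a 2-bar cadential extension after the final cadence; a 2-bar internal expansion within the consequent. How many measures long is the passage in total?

11 measures

Basic contrasting period: 3 + 3 = 6 bars.
6 (basic form) + 1 (link) + 2 (cadential extension) + 2 (internal expansion) = 11.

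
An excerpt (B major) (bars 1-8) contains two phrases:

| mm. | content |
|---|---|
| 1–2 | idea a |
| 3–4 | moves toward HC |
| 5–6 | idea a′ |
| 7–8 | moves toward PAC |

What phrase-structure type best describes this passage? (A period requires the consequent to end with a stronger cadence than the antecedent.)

parallel period

Phrase 1 ends with a half cadence (weaker) and phrase 2 with a perfect authentic cadence (stronger): antecedent + consequent = a period.
The two phrases open with the same material (a / a′), so the period is parallel.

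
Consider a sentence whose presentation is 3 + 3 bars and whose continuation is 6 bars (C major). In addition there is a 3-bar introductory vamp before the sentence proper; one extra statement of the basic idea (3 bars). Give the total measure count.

Basic sentence: 3 + 3 + 6 = 12 bars.
12 (basic form) + 3 (introduction) + 3 (extra statement) = 18.

18 measures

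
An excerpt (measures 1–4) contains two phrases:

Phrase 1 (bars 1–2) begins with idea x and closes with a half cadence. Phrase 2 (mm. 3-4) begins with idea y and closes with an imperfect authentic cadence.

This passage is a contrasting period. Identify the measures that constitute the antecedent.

The antecedent is the phrase ending with the weaker cadence (half cadence, phrase 1) and the consequent the one ending more conclusively (imperfect authentic cadence, phrase 2); the antecedent is mm. 1–2.

measures 1–2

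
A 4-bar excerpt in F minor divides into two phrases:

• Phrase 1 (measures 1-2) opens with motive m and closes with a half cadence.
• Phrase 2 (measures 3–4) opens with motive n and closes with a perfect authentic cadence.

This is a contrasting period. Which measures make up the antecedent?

The phrase ending with the weaker cadence (half cadence) is the antecedent; the one ending more conclusively (perfect authentic cadence) is the consequent. The antecedent is measures 1–2.

measures 1–2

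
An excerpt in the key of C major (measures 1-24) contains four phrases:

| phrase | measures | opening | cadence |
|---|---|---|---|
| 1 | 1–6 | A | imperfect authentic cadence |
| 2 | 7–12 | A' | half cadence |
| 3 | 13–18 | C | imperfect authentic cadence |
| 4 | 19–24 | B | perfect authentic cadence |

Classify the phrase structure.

Four phrases in two halves: the first half (mm. 1–12) ends with a half cadence, the second (measures 13-24) with a perfect authentic cadence — a large antecedent–consequent pair, i.e. a double period.
Phrase 3 begins with different material from phrase 1, making it contrasting.

contrasting double period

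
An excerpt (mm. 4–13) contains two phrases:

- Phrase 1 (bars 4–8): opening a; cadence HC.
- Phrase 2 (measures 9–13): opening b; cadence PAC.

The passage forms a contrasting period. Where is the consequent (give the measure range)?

measures 9–13

The antecedent is the phrase ending with the weaker cadence (half cadence, phrase 1) and the consequent the one ending more conclusively (perfect authentic cadence, phrase 2); the consequent is mm. 9-13.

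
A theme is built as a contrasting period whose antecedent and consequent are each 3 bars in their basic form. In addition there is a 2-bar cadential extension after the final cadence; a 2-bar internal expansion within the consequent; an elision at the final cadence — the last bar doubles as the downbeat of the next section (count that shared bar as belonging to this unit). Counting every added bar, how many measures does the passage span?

Basic contrasting period: 3 + 3 = 6 bars.
6 (basic form) + 2 (cadential extension) + 2 (internal expansion) = 10.
The elision shares a bar with the next section but does not change this unit's count.

10 measures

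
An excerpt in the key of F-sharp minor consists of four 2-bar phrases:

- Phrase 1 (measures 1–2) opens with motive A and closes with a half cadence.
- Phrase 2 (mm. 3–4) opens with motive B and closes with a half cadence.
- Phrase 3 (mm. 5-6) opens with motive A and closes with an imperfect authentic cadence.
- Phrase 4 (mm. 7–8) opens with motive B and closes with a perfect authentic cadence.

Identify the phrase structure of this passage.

parallel double period

Four phrases in two halves: the first half (bars 1-4) ends with a half cadence, the second (measures 5–8) with a perfect authentic cadence — a large antecedent–consequent pair, i.e. a double period.
Phrase 3 begins with the same material as phrase 1, making it parallel.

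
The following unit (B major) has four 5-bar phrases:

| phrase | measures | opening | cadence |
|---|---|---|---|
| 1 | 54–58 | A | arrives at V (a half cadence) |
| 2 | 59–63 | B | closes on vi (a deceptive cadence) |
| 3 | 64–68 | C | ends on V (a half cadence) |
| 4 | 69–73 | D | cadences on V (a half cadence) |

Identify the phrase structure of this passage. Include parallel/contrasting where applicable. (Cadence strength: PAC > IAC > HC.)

Phrase 4 ends with a half cadence, no stronger than phrase 2's deceptive cadence, so the four phrases do not form a double period; nor do phrases 3–4 duplicate 1–2, so it is not a repeated period. With no phrase reaching a conclusive cadence, the passage is a phrase group.

phrase group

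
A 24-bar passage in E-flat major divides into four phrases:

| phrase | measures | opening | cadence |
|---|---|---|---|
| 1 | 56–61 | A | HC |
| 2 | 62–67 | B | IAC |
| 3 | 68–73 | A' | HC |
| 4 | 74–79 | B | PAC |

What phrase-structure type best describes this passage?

Four phrases in two halves: the first half (measures 56–67) ends with an imperfect authentic cadence, the second (bars 68–79) with a perfect authentic cadence — a large antecedent–consequent pair, i.e. a double period.
Phrase 3 begins with the same material as phrase 1, making it parallel.

parallel double period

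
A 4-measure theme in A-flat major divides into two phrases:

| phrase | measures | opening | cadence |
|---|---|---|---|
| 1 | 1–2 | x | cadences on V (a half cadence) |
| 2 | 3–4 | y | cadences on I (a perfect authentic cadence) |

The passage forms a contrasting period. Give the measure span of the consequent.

The antecedent is the phrase ending with the weaker cadence (half cadence, phrase 1) and the consequent the one ending more conclusively (perfect authentic cadence, phrase 2); the consequent is mm. 3–4.

measures 3–4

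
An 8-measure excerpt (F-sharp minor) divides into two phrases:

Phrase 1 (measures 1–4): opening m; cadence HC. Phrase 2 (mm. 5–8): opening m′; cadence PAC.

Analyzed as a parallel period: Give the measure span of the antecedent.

The antecedent is the phrase ending with the weaker cadence (half cadence, phrase 1) and the consequent the one ending more conclusively (perfect authentic cadence, phrase 2); the antecedent is measures 1–4.

measures 1–4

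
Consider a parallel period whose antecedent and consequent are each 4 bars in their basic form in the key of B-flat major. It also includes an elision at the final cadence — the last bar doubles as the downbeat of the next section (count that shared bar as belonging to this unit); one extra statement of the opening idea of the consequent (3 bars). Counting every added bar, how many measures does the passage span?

Basic parallel period: 4 + 4 = 8 bars.
8 (basic form) + 3 (extra statement) = 11.
The elision shares a bar with the next section but does not change this unit's count.

11 measures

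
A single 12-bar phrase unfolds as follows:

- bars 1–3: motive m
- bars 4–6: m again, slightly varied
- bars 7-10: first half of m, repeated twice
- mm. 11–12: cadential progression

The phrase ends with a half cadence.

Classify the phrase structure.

sentence

Basic idea (bars 1–3) + its repetition (measures 4-6) form the presentation; fragmentation and cadence (mm. 7–12) form the continuation — the 12-bar whole is a sentence.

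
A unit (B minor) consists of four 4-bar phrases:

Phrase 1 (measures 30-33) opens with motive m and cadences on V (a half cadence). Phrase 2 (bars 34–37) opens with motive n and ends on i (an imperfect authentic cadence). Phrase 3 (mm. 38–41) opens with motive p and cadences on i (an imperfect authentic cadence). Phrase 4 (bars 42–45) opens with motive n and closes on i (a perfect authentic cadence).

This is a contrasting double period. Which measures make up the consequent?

measures 38–45

In a double period the first pair of phrases (ending imperfect authentic cadence) is the large antecedent and the second pair (ending perfect authentic cadence) is the large consequent; the consequent is measures 38–45.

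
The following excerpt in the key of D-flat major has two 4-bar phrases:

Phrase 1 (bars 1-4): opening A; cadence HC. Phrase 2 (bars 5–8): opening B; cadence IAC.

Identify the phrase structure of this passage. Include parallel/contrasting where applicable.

Phrase 1 ends with a half cadence (weaker) and phrase 2 with an imperfect authentic cadence (stronger): antecedent + consequent = a period.
The two phrases open with different material (A / B), so the period is contrasting.

contrasting period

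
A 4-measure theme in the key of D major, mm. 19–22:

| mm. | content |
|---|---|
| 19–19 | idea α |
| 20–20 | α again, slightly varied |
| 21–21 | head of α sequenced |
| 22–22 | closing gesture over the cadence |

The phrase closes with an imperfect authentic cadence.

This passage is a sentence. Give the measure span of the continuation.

After the presentation (mm. 19-20), the continuation covers the fragmentation through the cadence: mm. 21-22.

measures 21–22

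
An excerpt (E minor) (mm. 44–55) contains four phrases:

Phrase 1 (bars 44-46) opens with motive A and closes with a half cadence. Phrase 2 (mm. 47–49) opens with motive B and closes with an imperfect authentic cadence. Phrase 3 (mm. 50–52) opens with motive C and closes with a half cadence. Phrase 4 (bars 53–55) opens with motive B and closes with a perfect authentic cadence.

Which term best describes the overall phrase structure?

Four phrases in two halves: the first half (mm. 44–49) ends with an imperfect authentic cadence, the second (mm. 50–55) with a perfect authentic cadence — a large antecedent–consequent pair, i.e. a double period.
Phrase 3 begins with different material from phrase 1, making it contrasting.

contrasting double period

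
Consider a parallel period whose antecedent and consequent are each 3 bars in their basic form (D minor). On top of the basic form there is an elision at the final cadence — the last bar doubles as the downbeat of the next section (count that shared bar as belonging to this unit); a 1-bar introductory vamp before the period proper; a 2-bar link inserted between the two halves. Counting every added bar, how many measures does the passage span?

9 measures

Basic parallel period: 3 + 3 = 6 bars.
6 (basic form) + 1 (introduction) + 2 (link) = 9.
The elision shares a bar with the next section but does not change this unit's count.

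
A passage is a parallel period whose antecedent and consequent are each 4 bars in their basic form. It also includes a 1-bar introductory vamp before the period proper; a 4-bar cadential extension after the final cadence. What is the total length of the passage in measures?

13 measures

Basic parallel period: 4 + 4 = 8 bars.
8 (basic form) + 1 (introduction) + 4 (cadential extension) = 13.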